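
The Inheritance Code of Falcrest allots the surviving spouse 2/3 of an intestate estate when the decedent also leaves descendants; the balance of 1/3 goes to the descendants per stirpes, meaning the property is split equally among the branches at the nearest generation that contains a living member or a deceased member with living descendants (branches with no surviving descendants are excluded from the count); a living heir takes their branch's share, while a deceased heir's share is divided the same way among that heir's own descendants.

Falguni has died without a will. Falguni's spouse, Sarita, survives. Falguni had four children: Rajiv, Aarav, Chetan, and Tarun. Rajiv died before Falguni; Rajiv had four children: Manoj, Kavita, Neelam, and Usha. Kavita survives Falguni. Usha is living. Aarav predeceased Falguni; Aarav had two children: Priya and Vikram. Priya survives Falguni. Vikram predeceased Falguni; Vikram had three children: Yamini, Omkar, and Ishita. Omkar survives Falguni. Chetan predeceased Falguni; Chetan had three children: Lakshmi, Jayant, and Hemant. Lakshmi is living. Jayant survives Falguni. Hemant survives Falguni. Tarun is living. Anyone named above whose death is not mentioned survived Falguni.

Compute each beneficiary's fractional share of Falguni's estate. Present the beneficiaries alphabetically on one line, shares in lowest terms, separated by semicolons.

Hemant 1/36; Ishita 1/72; Jayant 1/36; Kavita 1/48; Lakshmi 1/36; Manoj 1/48; Neelam 1/48; Omkar 1/72; Priya 1/24; Sarita 2/3; Tarun 1/12; Usha 1/48; Yamini 1/72

Sarita, as surviving spouse, takes 2/3.
The remaining 1/3 passes to Falguni's descendants per stirpes.
The 1/3 is divided into 4 equal shares of 1/12 among Rajiv, Aarav, Chetan, Tarun.
Rajiv predeceased; the 1/12 allotted to Rajiv's branch passes to Rajiv's issue by representation.
The 1/12 is divided into 4 equal shares of 1/48 among Manoj, Kavita, Neelam, Usha.
Manoj is living and takes 1/48.
Kavita is living and takes 1/48.
Neelam is living and takes 1/48.
Usha is living and takes 1/48.
Aarav predeceased; the 1/12 allotted to Aarav's branch passes to Aarav's issue by representation.
The 1/12 is divided into 2 equal shares of 1/24 among Priya, Vikram.
Priya is living and takes 1/24.
Vikram predeceased; the 1/24 allotted to Vikram's branch passes to Vikram's issue by representation.
The 1/24 is divided into 3 equal shares of 1/72 among Yamini, Omkar, Ishita.
Yamini is living and takes 1/72.
Omkar is living and takes 1/72.
Ishita is living and takes 1/72.
Chetan predeceased; the 1/12 allotted to Chetan's branch passes to Chetan's issue by representation.
The 1/12 is divided into 3 equal shares of 1/36 among Lakshmi, Jayant, Hemant.
Lakshmi is living and takes 1/36.
Jayant is living and takes 1/36.
Hemant is living and takes 1/36.
Tarun is living and takes 1/12.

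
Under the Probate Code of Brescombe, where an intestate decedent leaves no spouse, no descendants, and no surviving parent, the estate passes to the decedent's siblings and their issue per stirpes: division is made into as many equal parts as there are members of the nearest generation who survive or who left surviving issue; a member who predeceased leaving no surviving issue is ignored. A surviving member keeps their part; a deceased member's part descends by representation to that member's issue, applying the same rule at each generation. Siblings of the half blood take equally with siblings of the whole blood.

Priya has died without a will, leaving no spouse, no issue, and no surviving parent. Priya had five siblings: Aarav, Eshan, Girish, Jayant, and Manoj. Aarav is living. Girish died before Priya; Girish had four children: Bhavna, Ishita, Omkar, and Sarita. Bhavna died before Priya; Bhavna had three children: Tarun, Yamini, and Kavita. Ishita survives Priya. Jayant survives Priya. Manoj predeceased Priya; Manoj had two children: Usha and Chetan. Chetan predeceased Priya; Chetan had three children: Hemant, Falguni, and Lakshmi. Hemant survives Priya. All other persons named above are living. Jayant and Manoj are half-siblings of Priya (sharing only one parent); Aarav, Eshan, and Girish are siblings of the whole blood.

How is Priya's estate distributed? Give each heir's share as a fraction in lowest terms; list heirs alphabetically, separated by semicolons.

Aarav 1/5; Eshan 1/5; Falguni 1/30; Hemant 1/30; Ishita 1/20; Jayant 1/5; Kavita 1/60; Lakshmi 1/30; Omkar 1/20; Sarita 1/20; Tarun 1/60; Usha 1/10; Yamini 1/60

No spouse, descendants, or parent survives, so the estate passes to Priya's siblings per stirpes.
Half-blood and whole-blood siblings take equally under the stated rule.
The estate is divided into 5 equal shares of 1/5 among Aarav, Eshan, Girish, Jayant, Manoj.
Aarav is living and takes 1/5.
Eshan is living and takes 1/5.
Girish predeceased; the 1/5 allotted to Girish's branch passes to Girish's issue by representation.
The 1/5 is divided into 4 equal shares of 1/20 among Bhavna, Ishita, Omkar, Sarita.
Bhavna predeceased; the 1/20 allotted to Bhavna's branch passes to Bhavna's issue by representation.
The 1/20 is divided into 3 equal shares of 1/60 among Tarun, Yamini, Kavita.
Tarun is living and takes 1/60.
Yamini is living and takes 1/60.
Kavita is living and takes 1/60.
Ishita is living and takes 1/20.
Omkar is living and takes 1/20.
Sarita is living and takes 1/20.
Jayant is living and takes 1/5.
Manoj predeceased; the 1/5 allotted to Manoj's branch passes to Manoj's issue by representation.
The 1/5 is divided into 2 equal shares of 1/10 among Usha, Chetan.
Usha is living and takes 1/10.
Chetan predeceased; the 1/10 allotted to Chetan's branch passes to Chetan's issue by representation.
The 1/10 is divided into 3 equal shares of 1/30 among Hemant, Falguni, Lakshmi.
Hemant is living and takes 1/30.
Falguni is living and takes 1/30.
Lakshmi is living and takes 1/30.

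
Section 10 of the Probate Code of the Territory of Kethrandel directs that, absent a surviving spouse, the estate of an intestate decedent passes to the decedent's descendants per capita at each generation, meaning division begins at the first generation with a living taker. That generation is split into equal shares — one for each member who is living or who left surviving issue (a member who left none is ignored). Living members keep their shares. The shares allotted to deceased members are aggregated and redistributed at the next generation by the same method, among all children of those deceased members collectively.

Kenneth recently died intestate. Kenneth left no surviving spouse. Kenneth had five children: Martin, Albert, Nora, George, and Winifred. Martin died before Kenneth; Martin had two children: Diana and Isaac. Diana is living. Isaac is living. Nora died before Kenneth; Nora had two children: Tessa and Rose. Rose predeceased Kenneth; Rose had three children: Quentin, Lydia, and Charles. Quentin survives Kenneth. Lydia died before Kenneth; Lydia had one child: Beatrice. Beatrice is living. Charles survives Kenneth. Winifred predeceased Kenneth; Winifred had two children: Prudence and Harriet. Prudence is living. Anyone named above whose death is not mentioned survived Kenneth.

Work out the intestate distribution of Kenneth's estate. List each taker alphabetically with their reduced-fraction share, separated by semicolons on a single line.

Albert 1/5; Beatrice 1/30; Charles 1/30; Diana 1/10; George 1/5; Harriet 1/10; Isaac 1/10; Prudence 1/10; Quentin 1/30; Tessa 1/10

There is no surviving spouse, so the entire estate passes to Kenneth's descendants per capita at each generation.
At generation 1 (Martin, Albert, Nora, George, Winifred) there are 5 shares of (1)/5 = 1/5 each.
Living: Albert and George — each takes 1/5.
Deceased: Martin, Nora, and Winifred. Their combined 3/5 is pooled and carried to generation 2.
At generation 2 (Diana, Isaac, Tessa, Rose, Prudence, Harriet) there are 6 shares of (3/5)/6 = 1/10 each.
Living: Diana, Isaac, Tessa, Prudence, and Harriet — each takes 1/10.
Deceased: Rose. That 1/10 share is carried to generation 3.
At generation 3 (Quentin, Lydia, Charles) there are 3 shares of (1/10)/3 = 1/30 each.
Living: Quentin and Charles — each takes 1/30.
Deceased: Lydia. That 1/30 share is carried to generation 4.
At generation 4 (Beatrice) there are 1 shares of (1/30)/1 = 1/30 each.
Living: Beatrice — each takes 1/30.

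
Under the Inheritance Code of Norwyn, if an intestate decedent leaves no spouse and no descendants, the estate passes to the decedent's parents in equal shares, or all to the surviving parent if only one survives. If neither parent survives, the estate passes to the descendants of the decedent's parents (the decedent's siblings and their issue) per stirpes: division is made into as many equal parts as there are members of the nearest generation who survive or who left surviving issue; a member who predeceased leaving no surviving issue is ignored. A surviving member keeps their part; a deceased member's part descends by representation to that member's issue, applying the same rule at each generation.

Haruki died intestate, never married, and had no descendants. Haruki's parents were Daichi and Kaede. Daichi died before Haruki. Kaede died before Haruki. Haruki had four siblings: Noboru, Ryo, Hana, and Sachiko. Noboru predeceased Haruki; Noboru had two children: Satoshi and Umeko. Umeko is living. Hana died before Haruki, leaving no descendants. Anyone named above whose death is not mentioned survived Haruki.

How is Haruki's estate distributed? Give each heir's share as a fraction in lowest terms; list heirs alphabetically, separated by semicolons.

Ryo 1/3; Sachiko 1/3; Satoshi 1/6; Umeko 1/6

Neither parent survives and there are no descendants, so the estate passes to Haruki's siblings and their issue per stirpes.
Hana left no surviving issue, so that branch lapses and is disregarded.
The estate is divided into 3 equal shares of 1/3 among Noboru, Ryo, Sachiko.
Noboru predeceased; the 1/3 allotted to Noboru's branch passes to Noboru's issue by representation.
The 1/3 is divided into 2 equal shares of 1/6 among Satoshi, Umeko.
Satoshi is living and takes 1/6.
Umeko is living and takes 1/6.
Ryo is living and takes 1/3.
Sachiko is living and takes 1/3.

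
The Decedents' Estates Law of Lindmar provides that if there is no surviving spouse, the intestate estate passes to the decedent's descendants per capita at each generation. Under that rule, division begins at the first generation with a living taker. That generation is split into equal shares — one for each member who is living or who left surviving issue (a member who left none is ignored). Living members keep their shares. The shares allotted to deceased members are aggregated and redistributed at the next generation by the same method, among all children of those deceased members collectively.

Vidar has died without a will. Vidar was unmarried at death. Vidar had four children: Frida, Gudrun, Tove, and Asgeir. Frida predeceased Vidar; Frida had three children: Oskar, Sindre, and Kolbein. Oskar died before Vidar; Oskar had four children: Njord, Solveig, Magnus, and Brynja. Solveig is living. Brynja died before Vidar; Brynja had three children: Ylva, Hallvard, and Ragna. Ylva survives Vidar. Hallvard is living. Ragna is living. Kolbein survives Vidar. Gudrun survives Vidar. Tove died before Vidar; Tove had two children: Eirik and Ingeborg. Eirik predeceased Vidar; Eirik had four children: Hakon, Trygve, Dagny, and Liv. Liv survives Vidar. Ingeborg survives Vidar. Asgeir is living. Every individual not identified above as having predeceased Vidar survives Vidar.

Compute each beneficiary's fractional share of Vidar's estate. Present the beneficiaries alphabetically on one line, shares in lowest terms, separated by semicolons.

There is no surviving spouse, so the entire estate passes to Vidar's descendants per capita at each generation.
At generation 1 (Frida, Gudrun, Tove, Asgeir) there are 4 shares of (1)/4 = 1/4 each.
Living: Gudrun and Asgeir — each takes 1/4.
Deceased: Frida and Tove. Their combined 1/2 is pooled and carried to generation 2.
At generation 2 (Oskar, Sindre, Kolbein, Eirik, Ingeborg) there are 5 shares of (1/2)/5 = 1/10 each.
Living: Sindre, Kolbein, and Ingeborg — each takes 1/10.
Deceased: Oskar and Eirik. Their combined 1/5 is pooled and carried to generation 3.
At generation 3 (Njord, Solveig, Magnus, Brynja, Hakon, Trygve, Dagny, Liv) there are 8 shares of (1/5)/8 = 1/40 each.
Living: Njord, Solveig, Magnus, Hakon, Trygve, Dagny, and Liv — each takes 1/40.
Deceased: Brynja. That 1/40 share is carried to generation 4.
At generation 4 (Ylva, Hallvard, Ragna) there are 3 shares of (1/40)/3 = 1/120 each.
Living: Ylva, Hallvard, and Ragna — each takes 1/120.

Asgeir 1/4; Dagny 1/40; Gudrun 1/4; Hakon 1/40; Hallvard 1/120; Ingeborg 1/10; Kolbein 1/10; Liv 1/40; Magnus 1/40; Njord 1/40; Ragna 1/120; Sindre 1/10; Solveig 1/40; Trygve 1/40; Ylva 1/120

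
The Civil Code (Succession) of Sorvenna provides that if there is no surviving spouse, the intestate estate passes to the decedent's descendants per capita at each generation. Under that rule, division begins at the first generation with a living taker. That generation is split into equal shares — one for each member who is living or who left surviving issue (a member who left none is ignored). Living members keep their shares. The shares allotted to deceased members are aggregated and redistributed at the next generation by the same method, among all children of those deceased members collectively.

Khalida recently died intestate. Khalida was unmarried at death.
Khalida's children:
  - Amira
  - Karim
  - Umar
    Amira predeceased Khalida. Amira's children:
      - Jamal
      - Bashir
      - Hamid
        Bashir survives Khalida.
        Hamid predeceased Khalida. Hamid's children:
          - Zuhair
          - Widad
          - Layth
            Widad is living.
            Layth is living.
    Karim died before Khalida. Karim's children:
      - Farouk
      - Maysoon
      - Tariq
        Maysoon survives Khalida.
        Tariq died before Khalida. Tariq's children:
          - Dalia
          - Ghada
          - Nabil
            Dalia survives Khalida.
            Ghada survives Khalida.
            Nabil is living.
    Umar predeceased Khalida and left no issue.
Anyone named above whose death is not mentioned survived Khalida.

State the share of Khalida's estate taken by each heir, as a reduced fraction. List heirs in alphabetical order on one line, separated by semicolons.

There is no surviving spouse, so the entire estate passes to Khalida's descendants per capita at each generation.
No one at generation 1 (Amira, Karim) is living; moving to the next generation.
At generation 2 (Jamal, Bashir, Hamid, Farouk, Maysoon, Tariq) there are 6 shares of (1)/6 = 1/6 each.
Living: Jamal, Bashir, Farouk, and Maysoon — each takes 1/6.
Deceased: Hamid and Tariq. Their combined 1/3 is pooled and carried to generation 3.
At generation 3 (Zuhair, Widad, Layth, Dalia, Ghada, Nabil) there are 6 shares of (1/3)/6 = 1/18 each.
Living: Zuhair, Widad, Layth, Dalia, Ghada, and Nabil — each takes 1/18.

Bashir 1/6; Dalia 1/18; Farouk 1/6; Ghada 1/18; Jamal 1/6; Layth 1/18; Maysoon 1/6; Nabil 1/18; Widad 1/18; Zuhair 1/18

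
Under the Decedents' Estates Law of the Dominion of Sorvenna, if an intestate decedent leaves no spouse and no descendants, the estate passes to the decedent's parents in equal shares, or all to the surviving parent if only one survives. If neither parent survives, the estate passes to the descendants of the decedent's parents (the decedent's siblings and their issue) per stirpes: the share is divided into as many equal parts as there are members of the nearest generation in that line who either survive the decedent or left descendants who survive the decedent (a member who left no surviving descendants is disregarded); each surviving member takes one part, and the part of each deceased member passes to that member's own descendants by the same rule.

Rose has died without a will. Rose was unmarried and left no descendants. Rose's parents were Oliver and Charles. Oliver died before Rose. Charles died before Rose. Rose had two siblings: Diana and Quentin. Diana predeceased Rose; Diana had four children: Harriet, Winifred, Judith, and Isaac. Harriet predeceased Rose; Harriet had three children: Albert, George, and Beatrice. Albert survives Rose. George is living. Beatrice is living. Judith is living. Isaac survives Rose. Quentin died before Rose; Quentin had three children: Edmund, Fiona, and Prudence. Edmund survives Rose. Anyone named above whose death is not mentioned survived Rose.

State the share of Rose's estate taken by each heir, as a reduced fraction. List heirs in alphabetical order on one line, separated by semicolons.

Albert 1/24; Beatrice 1/24; Edmund 1/6; Fiona 1/6; George 1/24; Isaac 1/8; Judith 1/8; Prudence 1/6; Winifred 1/8

Neither parent survives and there are no descendants, so the estate passes to Rose's siblings and their issue per stirpes.
The estate is divided into 2 equal shares of 1/2 among Diana, Quentin.
Diana predeceased; the 1/2 allotted to Diana's branch passes to Diana's issue by representation.
The 1/2 is divided into 4 equal shares of 1/8 among Harriet, Winifred, Judith, Isaac.
Harriet predeceased; the 1/8 allotted to Harriet's branch passes to Harriet's issue by representation.
The 1/8 is divided into 3 equal shares of 1/24 among Albert, George, Beatrice.
Albert is living and takes 1/24.
George is living and takes 1/24.
Beatrice is living and takes 1/24.
Winifred is living and takes 1/8.
Judith is living and takes 1/8.
Isaac is living and takes 1/8.
Quentin predeceased; the 1/2 allotted to Quentin's branch passes to Quentin's issue by representation.
The 1/2 is divided into 3 equal shares of 1/6 among Edmund, Fiona, Prudence.
Edmund is living and takes 1/6.
Fiona is living and takes 1/6.
Prudence is living and takes 1/6.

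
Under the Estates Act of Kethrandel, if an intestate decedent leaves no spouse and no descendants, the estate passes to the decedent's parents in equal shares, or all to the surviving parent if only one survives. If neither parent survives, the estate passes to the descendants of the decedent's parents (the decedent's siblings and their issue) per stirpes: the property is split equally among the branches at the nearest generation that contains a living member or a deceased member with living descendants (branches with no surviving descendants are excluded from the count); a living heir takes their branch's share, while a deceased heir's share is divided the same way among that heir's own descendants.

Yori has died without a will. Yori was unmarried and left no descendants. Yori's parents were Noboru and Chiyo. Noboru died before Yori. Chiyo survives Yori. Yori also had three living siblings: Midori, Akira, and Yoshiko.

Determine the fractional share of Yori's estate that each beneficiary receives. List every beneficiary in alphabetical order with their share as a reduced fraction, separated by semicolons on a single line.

Only one parent, Chiyo, survives, so Chiyo takes the entire estate. The siblings take nothing because a surviving parent has priority.

Chiyo 1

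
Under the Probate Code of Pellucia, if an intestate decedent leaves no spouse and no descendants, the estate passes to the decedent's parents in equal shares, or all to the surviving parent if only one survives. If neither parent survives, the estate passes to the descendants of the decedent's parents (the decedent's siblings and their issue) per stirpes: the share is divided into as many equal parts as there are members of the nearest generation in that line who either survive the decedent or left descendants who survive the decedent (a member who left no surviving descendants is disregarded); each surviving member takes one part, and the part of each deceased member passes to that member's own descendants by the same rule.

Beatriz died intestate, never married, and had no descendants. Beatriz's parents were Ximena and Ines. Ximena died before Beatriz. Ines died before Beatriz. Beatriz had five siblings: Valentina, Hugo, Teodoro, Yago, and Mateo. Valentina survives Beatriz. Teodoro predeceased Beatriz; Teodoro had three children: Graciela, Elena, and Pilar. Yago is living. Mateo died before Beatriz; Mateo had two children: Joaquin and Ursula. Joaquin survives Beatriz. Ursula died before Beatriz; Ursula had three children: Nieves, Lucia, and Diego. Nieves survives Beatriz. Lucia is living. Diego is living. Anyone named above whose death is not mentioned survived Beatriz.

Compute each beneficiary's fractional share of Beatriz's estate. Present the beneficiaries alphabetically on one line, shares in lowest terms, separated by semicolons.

Diego 1/30; Elena 1/15; Graciela 1/15; Hugo 1/5; Joaquin 1/10; Lucia 1/30; Nieves 1/30; Pilar 1/15; Valentina 1/5; Yago 1/5

Neither parent survives and there are no descendants, so the estate passes to Beatriz's siblings and their issue per stirpes.
The estate is divided into 5 equal shares of 1/5 among Valentina, Hugo, Teodoro, Yago, Mateo.
Valentina is living and takes 1/5.
Hugo is living and takes 1/5.
Teodoro predeceased; the 1/5 allotted to Teodoro's branch passes to Teodoro's issue by representation.
The 1/5 is divided into 3 equal shares of 1/15 among Graciela, Elena, Pilar.
Graciela is living and takes 1/15.
Elena is living and takes 1/15.
Pilar is living and takes 1/15.
Yago is living and takes 1/5.
Mateo predeceased; the 1/5 allotted to Mateo's branch passes to Mateo's issue by representation.
The 1/5 is divided into 2 equal shares of 1/10 among Joaquin, Ursula.
Joaquin is living and takes 1/10.
Ursula predeceased; the 1/10 allotted to Ursula's branch passes to Ursula's issue by representation.
The 1/10 is divided into 3 equal shares of 1/30 among Nieves, Lucia, Diego.
Nieves is living and takes 1/30.
Lucia is living and takes 1/30.
Diego is living and takes 1/30.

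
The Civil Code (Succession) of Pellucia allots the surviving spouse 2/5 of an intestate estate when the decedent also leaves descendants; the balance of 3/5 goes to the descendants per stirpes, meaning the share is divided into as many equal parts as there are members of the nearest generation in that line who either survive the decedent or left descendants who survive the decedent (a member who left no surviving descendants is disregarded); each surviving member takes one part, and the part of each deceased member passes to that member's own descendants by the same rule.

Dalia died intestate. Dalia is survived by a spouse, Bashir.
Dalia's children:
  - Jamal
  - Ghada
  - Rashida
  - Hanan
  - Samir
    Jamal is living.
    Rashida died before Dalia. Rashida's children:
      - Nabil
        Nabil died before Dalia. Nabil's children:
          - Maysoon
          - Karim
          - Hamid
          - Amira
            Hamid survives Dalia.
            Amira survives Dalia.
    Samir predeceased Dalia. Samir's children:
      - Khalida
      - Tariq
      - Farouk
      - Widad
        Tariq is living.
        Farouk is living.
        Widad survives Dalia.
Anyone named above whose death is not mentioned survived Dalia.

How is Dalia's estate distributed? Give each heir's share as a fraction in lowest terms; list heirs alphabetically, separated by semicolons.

Bashir, as surviving spouse, takes 2/5.
The remaining 3/5 passes to Dalia's descendants per stirpes.
The 3/5 is divided into 5 equal shares of 3/25 among Jamal, Ghada, Rashida, Hanan, Samir.
Jamal is living and takes 3/25.
Ghada is living and takes 3/25.
Rashida predeceased; the 3/25 allotted to Rashida's branch passes to Rashida's issue by representation.
Nabil's line is the sole branch at this level, so the full 3/25 passes to Nabil's issue by representation.
The 3/25 is divided into 4 equal shares of 3/100 among Maysoon, Karim, Hamid, Amira.
Maysoon is living and takes 3/100.
Karim is living and takes 3/100.
Hamid is living and takes 3/100.
Amira is living and takes 3/100.
Hanan is living and takes 3/25.
Samir predeceased; the 3/25 allotted to Samir's branch passes to Samir's issue by representation.
The 3/25 is divided into 4 equal shares of 3/100 among Khalida, Tariq, Farouk, Widad.
Khalida is living and takes 3/100.
Tariq is living and takes 3/100.
Farouk is living and takes 3/100.
Widad is living and takes 3/100.

Amira 3/100; Bashir 2/5; Farouk 3/100; Ghada 3/25; Hamid 3/100; Hanan 3/25; Jamal 3/25; Karim 3/100; Khalida 3/100; Maysoon 3/100; Tariq 3/100; Widad 3/100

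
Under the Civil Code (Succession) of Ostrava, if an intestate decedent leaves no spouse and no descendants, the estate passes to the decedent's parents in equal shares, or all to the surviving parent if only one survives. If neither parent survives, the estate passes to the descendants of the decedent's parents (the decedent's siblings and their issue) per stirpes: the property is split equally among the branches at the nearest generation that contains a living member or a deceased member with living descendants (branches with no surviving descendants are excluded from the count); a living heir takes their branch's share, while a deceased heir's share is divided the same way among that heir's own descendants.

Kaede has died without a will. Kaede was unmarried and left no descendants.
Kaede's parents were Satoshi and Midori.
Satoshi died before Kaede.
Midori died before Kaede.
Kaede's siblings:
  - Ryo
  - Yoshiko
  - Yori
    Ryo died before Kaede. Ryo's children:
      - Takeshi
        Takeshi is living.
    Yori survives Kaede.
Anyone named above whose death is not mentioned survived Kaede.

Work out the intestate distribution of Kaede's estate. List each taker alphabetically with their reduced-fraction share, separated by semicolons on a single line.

Neither parent survives and there are no descendants, so the estate passes to Kaede's siblings and their issue per stirpes.
The estate is divided into 3 equal shares of 1/3 among Ryo, Yoshiko, Yori.
Ryo predeceased; the 1/3 allotted to Ryo's branch passes to Ryo's issue by representation.
Takeshi is the sole taker at this level and receives the full 1/3.
Yoshiko is living and takes 1/3.
Yori is living and takes 1/3.

Takeshi 1/3; Yori 1/3; Yoshiko 1/3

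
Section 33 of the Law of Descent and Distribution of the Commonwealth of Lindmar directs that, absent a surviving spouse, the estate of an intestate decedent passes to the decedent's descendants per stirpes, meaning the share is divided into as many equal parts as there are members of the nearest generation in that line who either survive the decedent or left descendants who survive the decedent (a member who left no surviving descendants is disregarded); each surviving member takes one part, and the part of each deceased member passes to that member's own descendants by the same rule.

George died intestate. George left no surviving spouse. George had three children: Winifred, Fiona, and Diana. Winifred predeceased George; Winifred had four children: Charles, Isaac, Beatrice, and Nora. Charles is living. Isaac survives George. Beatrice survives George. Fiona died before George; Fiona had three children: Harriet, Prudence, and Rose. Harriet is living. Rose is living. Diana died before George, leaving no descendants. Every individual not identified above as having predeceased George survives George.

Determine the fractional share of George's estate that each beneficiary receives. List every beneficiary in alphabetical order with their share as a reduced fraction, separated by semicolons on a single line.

Beatrice 1/8; Charles 1/8; Harriet 1/6; Isaac 1/8; Nora 1/8; Prudence 1/6; Rose 1/6

There is no surviving spouse, so the entire estate passes to George's descendants per stirpes.
Diana left no surviving issue, so that branch lapses and is disregarded.
The estate is divided into 2 equal shares of 1/2 among Winifred, Fiona.
Winifred predeceased; the 1/2 allotted to Winifred's branch passes to Winifred's issue by representation.
The 1/2 is divided into 4 equal shares of 1/8 among Charles, Isaac, Beatrice, Nora.
Charles is living and takes 1/8.
Isaac is living and takes 1/8.
Beatrice is living and takes 1/8.
Nora is living and takes 1/8.
Fiona predeceased; the 1/2 allotted to Fiona's branch passes to Fiona's issue by representation.
The 1/2 is divided into 3 equal shares of 1/6 among Harriet, Prudence, Rose.
Harriet is living and takes 1/6.
Prudence is living and takes 1/6.
Rose is living and takes 1/6.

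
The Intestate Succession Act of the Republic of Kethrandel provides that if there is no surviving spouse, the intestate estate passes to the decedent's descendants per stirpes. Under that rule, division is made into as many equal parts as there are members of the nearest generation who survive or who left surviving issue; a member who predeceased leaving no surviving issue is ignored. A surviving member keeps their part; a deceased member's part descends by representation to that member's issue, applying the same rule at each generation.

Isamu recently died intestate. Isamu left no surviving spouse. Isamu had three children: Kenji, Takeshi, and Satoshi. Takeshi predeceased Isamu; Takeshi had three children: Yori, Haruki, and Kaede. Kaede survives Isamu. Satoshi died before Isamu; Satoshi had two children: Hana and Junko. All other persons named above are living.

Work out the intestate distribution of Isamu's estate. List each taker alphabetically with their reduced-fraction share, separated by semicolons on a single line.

There is no surviving spouse, so the entire estate passes to Isamu's descendants per stirpes.
The estate is divided into 3 equal shares of 1/3 among Kenji, Takeshi, Satoshi.
Kenji is living and takes 1/3.
Takeshi predeceased; the 1/3 allotted to Takeshi's branch passes to Takeshi's issue by representation.
The 1/3 is divided into 3 equal shares of 1/9 among Yori, Haruki, Kaede.
Yori is living and takes 1/9.
Haruki is living and takes 1/9.
Kaede is living and takes 1/9.
Satoshi predeceased; the 1/3 allotted to Satoshi's branch passes to Satoshi's issue by representation.
The 1/3 is divided into 2 equal shares of 1/6 among Hana, Junko.
Hana is living and takes 1/6.
Junko is living and takes 1/6.

Hana 1/6; Haruki 1/9; Junko 1/6; Kaede 1/9; Kenji 1/3; Yori 1/9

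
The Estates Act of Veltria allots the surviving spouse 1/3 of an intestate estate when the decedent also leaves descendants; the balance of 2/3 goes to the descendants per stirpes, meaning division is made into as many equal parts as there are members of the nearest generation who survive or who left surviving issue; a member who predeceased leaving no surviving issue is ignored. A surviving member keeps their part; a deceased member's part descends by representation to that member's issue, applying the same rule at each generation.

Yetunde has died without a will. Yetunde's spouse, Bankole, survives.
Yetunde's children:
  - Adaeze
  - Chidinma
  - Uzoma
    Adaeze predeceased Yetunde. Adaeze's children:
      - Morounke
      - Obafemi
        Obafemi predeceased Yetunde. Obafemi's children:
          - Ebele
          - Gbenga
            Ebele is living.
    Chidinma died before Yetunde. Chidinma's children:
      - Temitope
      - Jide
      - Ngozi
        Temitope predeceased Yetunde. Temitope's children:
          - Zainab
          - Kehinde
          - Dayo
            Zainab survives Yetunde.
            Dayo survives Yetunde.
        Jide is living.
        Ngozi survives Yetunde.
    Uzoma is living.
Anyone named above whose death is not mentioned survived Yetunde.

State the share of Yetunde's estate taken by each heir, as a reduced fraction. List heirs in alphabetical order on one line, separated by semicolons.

Bankole, as surviving spouse, takes 1/3.
The remaining 2/3 passes to Yetunde's descendants per stirpes.
The 2/3 is divided into 3 equal shares of 2/9 among Adaeze, Chidinma, Uzoma.
Adaeze predeceased; the 2/9 allotted to Adaeze's branch passes to Adaeze's issue by representation.
The 2/9 is divided into 2 equal shares of 1/9 among Morounke, Obafemi.
Morounke is living and takes 1/9.
Obafemi predeceased; the 1/9 allotted to Obafemi's branch passes to Obafemi's issue by representation.
The 1/9 is divided into 2 equal shares of 1/18 among Ebele, Gbenga.
Ebele is living and takes 1/18.
Gbenga is living and takes 1/18.
Chidinma predeceased; the 2/9 allotted to Chidinma's branch passes to Chidinma's issue by representation.
The 2/9 is divided into 3 equal shares of 2/27 among Temitope, Jide, Ngozi.
Temitope predeceased; the 2/27 allotted to Temitope's branch passes to Temitope's issue by representation.
The 2/27 is divided into 3 equal shares of 2/81 among Zainab, Kehinde, Dayo.
Zainab is living and takes 2/81.
Kehinde is living and takes 2/81.
Dayo is living and takes 2/81.
Jide is living and takes 2/27.
Ngozi is living and takes 2/27.
Uzoma is living and takes 2/9.

Bankole 1/3; Dayo 2/81; Ebele 1/18; Gbenga 1/18; Jide 2/27; Kehinde 2/81; Morounke 1/9; Ngozi 2/27; Uzoma 2/9; Zainab 2/81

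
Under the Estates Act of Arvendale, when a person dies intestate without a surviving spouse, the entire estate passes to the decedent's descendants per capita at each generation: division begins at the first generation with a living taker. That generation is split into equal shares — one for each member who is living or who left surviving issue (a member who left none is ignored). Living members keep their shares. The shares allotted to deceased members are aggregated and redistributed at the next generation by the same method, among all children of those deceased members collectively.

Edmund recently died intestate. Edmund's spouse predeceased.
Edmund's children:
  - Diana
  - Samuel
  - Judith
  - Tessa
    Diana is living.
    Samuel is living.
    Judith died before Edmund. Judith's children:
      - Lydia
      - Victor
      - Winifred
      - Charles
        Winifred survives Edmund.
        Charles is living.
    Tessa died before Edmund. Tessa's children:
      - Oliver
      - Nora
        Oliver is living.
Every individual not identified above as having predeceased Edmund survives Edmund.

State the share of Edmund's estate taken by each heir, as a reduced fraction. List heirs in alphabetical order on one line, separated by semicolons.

Charles 1/12; Diana 1/4; Lydia 1/12; Nora 1/12; Oliver 1/12; Samuel 1/4; Victor 1/12; Winifred 1/12

There is no surviving spouse, so the entire estate passes to Edmund's descendants per capita at each generation.
At generation 1 (Diana, Samuel, Judith, Tessa) there are 4 shares of (1)/4 = 1/4 each.
Living: Diana and Samuel — each takes 1/4.
Deceased: Judith and Tessa. Their combined 1/2 is pooled and carried to generation 2.
At generation 2 (Lydia, Victor, Winifred, Charles, Oliver, Nora) there are 6 shares of (1/2)/6 = 1/12 each.
Living: Lydia, Victor, Winifred, Charles, Oliver, and Nora — each takes 1/12.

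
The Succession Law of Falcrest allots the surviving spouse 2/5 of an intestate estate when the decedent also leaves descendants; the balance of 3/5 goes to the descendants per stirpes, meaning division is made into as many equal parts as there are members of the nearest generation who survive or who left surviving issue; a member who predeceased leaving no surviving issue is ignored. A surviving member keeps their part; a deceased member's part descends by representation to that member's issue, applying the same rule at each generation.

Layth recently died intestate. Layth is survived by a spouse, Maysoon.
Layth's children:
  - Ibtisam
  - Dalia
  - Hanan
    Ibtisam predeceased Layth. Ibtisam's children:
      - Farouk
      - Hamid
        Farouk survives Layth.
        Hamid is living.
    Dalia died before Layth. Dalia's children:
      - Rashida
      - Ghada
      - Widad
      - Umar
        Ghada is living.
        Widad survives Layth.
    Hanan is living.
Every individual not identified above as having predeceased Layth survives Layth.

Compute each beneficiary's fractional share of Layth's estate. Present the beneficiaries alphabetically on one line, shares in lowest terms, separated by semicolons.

Maysoon, as surviving spouse, takes 2/5.
The remaining 3/5 passes to Layth's descendants per stirpes.
The 3/5 is divided into 3 equal shares of 1/5 among Ibtisam, Dalia, Hanan.
Ibtisam predeceased; the 1/5 allotted to Ibtisam's branch passes to Ibtisam's issue by representation.
The 1/5 is divided into 2 equal shares of 1/10 among Farouk, Hamid.
Farouk is living and takes 1/10.
Hamid is living and takes 1/10.
Dalia predeceased; the 1/5 allotted to Dalia's branch passes to Dalia's issue by representation.
The 1/5 is divided into 4 equal shares of 1/20 among Rashida, Ghada, Widad, Umar.
Rashida is living and takes 1/20.
Ghada is living and takes 1/20.
Widad is living and takes 1/20.
Umar is living and takes 1/20.
Hanan is living and takes 1/5.

Farouk 1/10; Ghada 1/20; Hamid 1/10; Hanan 1/5; Maysoon 2/5; Rashida 1/20; Umar 1/20; Widad 1/20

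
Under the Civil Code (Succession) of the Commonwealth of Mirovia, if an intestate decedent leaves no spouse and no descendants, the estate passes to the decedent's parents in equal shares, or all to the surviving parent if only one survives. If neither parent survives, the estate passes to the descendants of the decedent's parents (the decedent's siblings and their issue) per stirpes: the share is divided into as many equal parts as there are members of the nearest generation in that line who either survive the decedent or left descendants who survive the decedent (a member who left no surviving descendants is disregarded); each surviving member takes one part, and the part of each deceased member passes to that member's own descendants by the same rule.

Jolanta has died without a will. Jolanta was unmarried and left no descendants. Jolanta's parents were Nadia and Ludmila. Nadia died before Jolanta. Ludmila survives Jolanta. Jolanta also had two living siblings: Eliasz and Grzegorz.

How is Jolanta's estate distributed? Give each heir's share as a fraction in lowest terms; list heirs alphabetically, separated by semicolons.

Only one parent, Ludmila, survives, so Ludmila takes the entire estate. The siblings take nothing because a surviving parent has priority.

Ludmila 1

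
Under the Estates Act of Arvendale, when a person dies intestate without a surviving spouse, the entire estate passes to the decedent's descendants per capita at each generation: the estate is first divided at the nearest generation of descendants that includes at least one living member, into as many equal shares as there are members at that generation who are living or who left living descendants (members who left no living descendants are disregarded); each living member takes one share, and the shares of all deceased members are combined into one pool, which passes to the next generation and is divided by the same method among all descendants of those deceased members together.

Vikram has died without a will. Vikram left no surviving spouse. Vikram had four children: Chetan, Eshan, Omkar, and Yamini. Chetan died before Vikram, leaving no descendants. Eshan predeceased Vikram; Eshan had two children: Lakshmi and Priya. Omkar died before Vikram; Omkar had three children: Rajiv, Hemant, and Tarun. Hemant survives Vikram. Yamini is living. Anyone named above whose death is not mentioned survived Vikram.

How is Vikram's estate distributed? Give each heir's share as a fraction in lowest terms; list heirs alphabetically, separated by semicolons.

There is no surviving spouse, so the entire estate passes to Vikram's descendants per capita at each generation.
At generation 1 (Eshan, Omkar, Yamini) there are 3 shares of (1)/3 = 1/3 each.
Living: Yamini — each takes 1/3.
Deceased: Eshan and Omkar. Their combined 2/3 is pooled and carried to generation 2.
At generation 2 (Lakshmi, Priya, Rajiv, Hemant, Tarun) there are 5 shares of (2/3)/5 = 2/15 each.
Living: Lakshmi, Priya, Rajiv, Hemant, and Tarun — each takes 2/15.

Hemant 2/15; Lakshmi 2/15; Priya 2/15; Rajiv 2/15; Tarun 2/15; Yamini 1/3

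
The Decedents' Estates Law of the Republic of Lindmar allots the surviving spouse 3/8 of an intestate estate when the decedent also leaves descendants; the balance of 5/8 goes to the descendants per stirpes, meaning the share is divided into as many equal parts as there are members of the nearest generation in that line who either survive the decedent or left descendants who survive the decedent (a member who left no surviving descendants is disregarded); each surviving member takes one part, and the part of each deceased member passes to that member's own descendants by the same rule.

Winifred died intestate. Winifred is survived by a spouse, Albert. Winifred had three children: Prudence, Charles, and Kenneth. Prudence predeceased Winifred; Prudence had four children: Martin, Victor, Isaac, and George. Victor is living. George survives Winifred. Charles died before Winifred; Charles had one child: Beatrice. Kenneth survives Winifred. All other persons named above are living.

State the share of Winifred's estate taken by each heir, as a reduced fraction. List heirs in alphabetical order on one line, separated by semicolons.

Albert, as surviving spouse, takes 3/8.
The remaining 5/8 passes to Winifred's descendants per stirpes.
The 5/8 is divided into 3 equal shares of 5/24 among Prudence, Charles, Kenneth.
Prudence predeceased; the 5/24 allotted to Prudence's branch passes to Prudence's issue by representation.
The 5/24 is divided into 4 equal shares of 5/96 among Martin, Victor, Isaac, George.
Martin is living and takes 5/96.
Victor is living and takes 5/96.
Isaac is living and takes 5/96.
George is living and takes 5/96.
Charles predeceased; the 5/24 allotted to Charles's branch passes to Charles's issue by representation.
Beatrice is the sole taker at this level and receives the full 5/24.
Kenneth is living and takes 5/24.

Albert 3/8; Beatrice 5/24; George 5/96; Isaac 5/96; Kenneth 5/24; Martin 5/96; Victor 5/96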